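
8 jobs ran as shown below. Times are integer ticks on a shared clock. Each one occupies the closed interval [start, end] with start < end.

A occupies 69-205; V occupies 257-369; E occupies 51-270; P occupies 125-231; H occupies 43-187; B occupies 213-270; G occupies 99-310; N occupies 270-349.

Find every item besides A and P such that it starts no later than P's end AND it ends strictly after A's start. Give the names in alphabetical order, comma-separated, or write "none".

Conditions: its start is no later than P's end (X.start <= 231) AND its end is strictly after A's start (X.end > 69).
B: start 213 <= 231? ✓; end 270 > 69? ✓ → yes.
E: start 51 <= 231? ✓; end 270 > 69? ✓ → yes.
G: start 99 <= 231? ✓; end 310 > 69? ✓ → yes.
H: start 43 <= 231? ✓; end 187 > 69? ✓ → yes.
N: start 270 <= 231? ✗; end 349 > 69? ✓ → no.
V: start 257 <= 231? ✗; end 369 > 69? ✓ → no.
Result: B, E, G, H.

B, E, G, H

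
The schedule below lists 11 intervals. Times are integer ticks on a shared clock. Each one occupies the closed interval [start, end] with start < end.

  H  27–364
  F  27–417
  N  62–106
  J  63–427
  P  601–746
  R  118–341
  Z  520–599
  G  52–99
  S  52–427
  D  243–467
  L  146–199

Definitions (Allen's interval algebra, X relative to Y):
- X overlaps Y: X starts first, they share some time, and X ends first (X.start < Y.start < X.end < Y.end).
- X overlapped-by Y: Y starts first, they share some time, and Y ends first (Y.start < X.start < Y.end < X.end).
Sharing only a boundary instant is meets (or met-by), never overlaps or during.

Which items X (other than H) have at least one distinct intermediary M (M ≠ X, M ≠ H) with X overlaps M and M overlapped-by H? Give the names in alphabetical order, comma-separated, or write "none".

Target H = [27, 364].
Intermediaries M with M overlapped-by H: D, J, S.
Via D — items with X overlaps D: F, J, R, S.
Via J — items with X overlaps J: F, G, N.
Via S — items with X overlaps S: F.
Union: F, G, J, N, R, S.

F, G, J, N, R, S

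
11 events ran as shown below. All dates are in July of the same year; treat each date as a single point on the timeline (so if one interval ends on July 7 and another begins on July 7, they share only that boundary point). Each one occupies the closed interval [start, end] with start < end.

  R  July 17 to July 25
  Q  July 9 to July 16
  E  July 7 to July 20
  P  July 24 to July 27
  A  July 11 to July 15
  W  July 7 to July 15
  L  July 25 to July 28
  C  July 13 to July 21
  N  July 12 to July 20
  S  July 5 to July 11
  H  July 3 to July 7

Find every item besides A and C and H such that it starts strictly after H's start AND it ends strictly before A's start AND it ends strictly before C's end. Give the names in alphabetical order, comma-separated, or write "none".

none

Conditions: its start is strictly after H's start (X.start > July 3) AND its end is strictly before A's start (X.end < July 11) AND its end is strictly before C's end (X.end < July 21).
E: start July 7 > July 3? ✓; end July 20 < July 11? ✗; end July 20 < July 21? ✓ → no.
L: start July 25 > July 3? ✓; end July 28 < July 11? ✗; end July 28 < July 21? ✗ → no.
N: start July 12 > July 3? ✓; end July 20 < July 11? ✗; end July 20 < July 21? ✓ → no.
P: start July 24 > July 3? ✓; end July 27 < July 11? ✗; end July 27 < July 21? ✗ → no.
Q: start July 9 > July 3? ✓; end July 16 < July 11? ✗; end July 16 < July 21? ✓ → no.
R: start July 17 > July 3? ✓; end July 25 < July 11? ✗; end July 25 < July 21? ✗ → no.
S: start July 5 > July 3? ✓; end July 11 < July 11? ✗; end July 11 < July 21? ✓ → no.
W: start July 7 > July 3? ✓; end July 15 < July 11? ✗; end July 15 < July 21? ✓ → no.
Result: none.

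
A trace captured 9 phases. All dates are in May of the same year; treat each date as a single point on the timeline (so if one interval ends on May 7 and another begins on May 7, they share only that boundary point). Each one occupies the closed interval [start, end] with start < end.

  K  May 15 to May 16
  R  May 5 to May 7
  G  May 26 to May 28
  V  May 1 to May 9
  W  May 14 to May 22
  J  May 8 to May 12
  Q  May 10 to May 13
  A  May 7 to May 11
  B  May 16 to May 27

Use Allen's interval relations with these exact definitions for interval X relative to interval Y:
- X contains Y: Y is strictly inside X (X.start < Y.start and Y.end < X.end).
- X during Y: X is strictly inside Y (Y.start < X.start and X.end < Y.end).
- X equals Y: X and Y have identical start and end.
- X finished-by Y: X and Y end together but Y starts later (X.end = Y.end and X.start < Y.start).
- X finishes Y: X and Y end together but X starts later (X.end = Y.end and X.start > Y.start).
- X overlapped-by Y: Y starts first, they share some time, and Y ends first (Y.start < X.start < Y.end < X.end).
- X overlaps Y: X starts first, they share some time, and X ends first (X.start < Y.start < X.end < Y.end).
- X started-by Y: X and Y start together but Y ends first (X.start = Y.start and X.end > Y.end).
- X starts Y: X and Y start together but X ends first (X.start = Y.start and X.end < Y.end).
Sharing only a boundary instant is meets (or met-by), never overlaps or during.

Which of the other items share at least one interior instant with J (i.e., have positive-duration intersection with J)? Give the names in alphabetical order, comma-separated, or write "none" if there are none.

Target J = [May 8, May 12].
A [May 7, May 11] → overlaps → yes.
B [May 16, May 27] → after → no.
G [May 26, May 28] → after → no.
K [May 15, May 16] → after → no.
Q [May 10, May 13] → overlapped-by → yes.
R [May 5, May 7] → before → no.
V [May 1, May 9] → overlaps → yes.
W [May 14, May 22] → after → no.
Result: A, Q, V.

A, Q, V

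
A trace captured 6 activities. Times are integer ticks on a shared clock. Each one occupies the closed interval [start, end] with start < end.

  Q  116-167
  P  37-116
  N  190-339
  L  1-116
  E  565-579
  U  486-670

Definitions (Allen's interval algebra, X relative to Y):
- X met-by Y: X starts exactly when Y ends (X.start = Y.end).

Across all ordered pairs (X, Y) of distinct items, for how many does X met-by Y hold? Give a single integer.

Checking all 30 ordered pairs for relation 'met-by'; matching pairs in alphabetical order:
(Q, L): Q met-by L ✓
(Q, P): Q met-by P ✓
Count: 2.

2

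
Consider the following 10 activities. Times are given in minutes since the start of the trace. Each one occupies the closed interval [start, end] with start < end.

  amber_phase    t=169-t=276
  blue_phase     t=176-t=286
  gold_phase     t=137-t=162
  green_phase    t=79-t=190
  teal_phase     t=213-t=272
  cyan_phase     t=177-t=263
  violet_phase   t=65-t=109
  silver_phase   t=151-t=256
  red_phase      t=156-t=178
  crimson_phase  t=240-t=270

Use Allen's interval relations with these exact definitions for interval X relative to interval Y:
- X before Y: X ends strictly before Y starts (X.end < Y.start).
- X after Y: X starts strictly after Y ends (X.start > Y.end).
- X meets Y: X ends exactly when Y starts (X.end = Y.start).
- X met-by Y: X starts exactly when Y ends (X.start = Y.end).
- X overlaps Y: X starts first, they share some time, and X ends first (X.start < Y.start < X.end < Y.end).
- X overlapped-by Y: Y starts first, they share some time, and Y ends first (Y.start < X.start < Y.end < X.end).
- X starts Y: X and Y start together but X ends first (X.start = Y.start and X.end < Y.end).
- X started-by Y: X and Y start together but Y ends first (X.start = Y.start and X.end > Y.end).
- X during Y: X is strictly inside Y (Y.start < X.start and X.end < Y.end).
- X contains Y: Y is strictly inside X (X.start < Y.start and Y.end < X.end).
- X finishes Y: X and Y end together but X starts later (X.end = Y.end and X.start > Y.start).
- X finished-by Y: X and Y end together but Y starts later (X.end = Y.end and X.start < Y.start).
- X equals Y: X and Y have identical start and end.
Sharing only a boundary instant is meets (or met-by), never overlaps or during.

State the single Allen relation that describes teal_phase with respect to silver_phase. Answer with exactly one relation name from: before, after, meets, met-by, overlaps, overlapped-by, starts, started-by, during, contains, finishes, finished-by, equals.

teal_phase = [t=213, t=272]; silver_phase = [t=151, t=256].
Compare endpoints: teal_phase.start > silver_phase.start, teal_phase.start < silver_phase.end, teal_phase.end > silver_phase.start, teal_phase.end > silver_phase.end.
That pattern is 'overlapped-by'.

overlapped-by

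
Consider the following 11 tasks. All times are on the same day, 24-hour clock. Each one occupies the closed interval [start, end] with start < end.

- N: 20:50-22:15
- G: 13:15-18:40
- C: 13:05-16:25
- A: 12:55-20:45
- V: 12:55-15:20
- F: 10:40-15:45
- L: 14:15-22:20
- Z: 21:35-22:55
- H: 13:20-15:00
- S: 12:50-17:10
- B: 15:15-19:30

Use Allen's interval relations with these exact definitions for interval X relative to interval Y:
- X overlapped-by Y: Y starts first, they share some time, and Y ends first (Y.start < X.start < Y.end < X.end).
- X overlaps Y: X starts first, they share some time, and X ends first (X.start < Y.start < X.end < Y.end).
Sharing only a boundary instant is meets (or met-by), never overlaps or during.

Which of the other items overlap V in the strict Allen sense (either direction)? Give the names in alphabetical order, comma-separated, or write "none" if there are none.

B, C, G, L

Target V = [12:55, 15:20].
A [12:55, 20:45] → started-by → no.
B [15:15, 19:30] → overlapped-by → yes.
C [13:05, 16:25] → overlapped-by → yes.
F [10:40, 15:45] → contains → no.
G [13:15, 18:40] → overlapped-by → yes.
H [13:20, 15:00] → during → no.
L [14:15, 22:20] → overlapped-by → yes.
N [20:50, 22:15] → after → no.
S [12:50, 17:10] → contains → no.
Z [21:35, 22:55] → after → no.
Result: B, C, G, L.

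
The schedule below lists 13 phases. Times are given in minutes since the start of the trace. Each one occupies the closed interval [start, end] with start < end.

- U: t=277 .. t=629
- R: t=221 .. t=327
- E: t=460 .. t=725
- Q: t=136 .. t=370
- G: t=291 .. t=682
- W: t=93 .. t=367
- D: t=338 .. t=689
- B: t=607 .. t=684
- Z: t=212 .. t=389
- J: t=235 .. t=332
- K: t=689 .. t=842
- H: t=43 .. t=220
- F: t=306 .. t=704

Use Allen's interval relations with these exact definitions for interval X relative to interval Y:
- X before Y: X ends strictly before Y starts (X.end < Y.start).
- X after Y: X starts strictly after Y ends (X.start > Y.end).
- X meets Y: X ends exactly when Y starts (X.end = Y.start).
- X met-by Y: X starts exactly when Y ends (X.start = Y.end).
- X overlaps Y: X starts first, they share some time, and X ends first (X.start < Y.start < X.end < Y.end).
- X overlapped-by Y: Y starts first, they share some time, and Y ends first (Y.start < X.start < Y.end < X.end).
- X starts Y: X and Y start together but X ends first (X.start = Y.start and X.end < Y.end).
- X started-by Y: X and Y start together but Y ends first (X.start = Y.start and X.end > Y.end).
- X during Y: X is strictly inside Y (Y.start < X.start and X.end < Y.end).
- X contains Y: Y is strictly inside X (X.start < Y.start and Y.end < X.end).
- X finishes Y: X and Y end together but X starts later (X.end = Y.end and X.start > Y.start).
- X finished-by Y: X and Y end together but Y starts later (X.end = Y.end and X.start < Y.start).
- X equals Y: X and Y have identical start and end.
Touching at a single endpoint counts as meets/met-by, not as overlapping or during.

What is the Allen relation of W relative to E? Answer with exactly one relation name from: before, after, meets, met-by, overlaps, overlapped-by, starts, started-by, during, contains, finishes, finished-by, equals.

W = [t=93, t=367]; E = [t=460, t=725].
Compare endpoints: W.start < E.start, W.start < E.end, W.end < E.start, W.end < E.end.
That pattern is 'before'.

before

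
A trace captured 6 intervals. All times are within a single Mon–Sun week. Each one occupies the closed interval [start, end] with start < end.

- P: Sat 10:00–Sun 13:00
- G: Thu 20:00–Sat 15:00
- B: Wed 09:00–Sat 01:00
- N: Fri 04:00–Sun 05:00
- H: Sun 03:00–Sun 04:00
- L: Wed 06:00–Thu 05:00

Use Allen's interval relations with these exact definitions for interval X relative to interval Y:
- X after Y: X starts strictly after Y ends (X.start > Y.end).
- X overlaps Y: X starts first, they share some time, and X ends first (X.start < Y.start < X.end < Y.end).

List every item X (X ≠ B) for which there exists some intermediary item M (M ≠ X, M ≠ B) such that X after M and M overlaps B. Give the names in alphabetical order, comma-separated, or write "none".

G, H, N, P

Target B = [Wed 09:00, Sat 01:00].
Intermediaries M with M overlaps B: L.
Via L — items with X after L: G, H, N, P.
Union: G, H, N, P.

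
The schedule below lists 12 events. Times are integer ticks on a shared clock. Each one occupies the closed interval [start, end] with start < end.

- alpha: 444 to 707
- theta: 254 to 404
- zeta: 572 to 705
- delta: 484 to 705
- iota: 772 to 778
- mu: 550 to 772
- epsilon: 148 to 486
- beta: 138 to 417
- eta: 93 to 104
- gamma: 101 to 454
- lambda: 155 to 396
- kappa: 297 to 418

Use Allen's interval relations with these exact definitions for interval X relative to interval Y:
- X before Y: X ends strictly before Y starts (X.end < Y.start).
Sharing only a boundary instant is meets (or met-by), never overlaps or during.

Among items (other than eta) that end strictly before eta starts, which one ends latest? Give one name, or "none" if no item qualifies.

none

Target eta = [93, 104].
alpha [444, 707] → after → excluded.
beta [138, 417] → after → excluded.
delta [484, 705] → after → excluded.
epsilon [148, 486] → after → excluded.
gamma [101, 454] → overlapped-by → excluded.
iota [772, 778] → after → excluded.
kappa [297, 418] → after → excluded.
lambda [155, 396] → after → excluded.
mu [550, 772] → after → excluded.
theta [254, 404] → after → excluded.
zeta [572, 705] → after → excluded.
No candidates → none.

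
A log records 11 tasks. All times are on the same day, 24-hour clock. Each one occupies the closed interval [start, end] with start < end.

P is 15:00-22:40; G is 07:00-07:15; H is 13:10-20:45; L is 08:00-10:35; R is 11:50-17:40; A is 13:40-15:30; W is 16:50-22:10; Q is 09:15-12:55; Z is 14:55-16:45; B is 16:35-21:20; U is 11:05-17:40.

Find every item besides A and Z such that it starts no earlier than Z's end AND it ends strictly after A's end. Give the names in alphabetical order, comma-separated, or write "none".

Conditions: its start is no earlier than Z's end (X.start >= 16:45) AND its end is strictly after A's end (X.end > 15:30).
B: start 16:35 >= 16:45? ✗; end 21:20 > 15:30? ✓ → no.
G: start 07:00 >= 16:45? ✗; end 07:15 > 15:30? ✗ → no.
H: start 13:10 >= 16:45? ✗; end 20:45 > 15:30? ✓ → no.
L: start 08:00 >= 16:45? ✗; end 10:35 > 15:30? ✗ → no.
P: start 15:00 >= 16:45? ✗; end 22:40 > 15:30? ✓ → no.
Q: start 09:15 >= 16:45? ✗; end 12:55 > 15:30? ✗ → no.
R: start 11:50 >= 16:45? ✗; end 17:40 > 15:30? ✓ → no.
U: start 11:05 >= 16:45? ✗; end 17:40 > 15:30? ✓ → no.
W: start 16:50 >= 16:45? ✓; end 22:10 > 15:30? ✓ → yes.
Result: W.

W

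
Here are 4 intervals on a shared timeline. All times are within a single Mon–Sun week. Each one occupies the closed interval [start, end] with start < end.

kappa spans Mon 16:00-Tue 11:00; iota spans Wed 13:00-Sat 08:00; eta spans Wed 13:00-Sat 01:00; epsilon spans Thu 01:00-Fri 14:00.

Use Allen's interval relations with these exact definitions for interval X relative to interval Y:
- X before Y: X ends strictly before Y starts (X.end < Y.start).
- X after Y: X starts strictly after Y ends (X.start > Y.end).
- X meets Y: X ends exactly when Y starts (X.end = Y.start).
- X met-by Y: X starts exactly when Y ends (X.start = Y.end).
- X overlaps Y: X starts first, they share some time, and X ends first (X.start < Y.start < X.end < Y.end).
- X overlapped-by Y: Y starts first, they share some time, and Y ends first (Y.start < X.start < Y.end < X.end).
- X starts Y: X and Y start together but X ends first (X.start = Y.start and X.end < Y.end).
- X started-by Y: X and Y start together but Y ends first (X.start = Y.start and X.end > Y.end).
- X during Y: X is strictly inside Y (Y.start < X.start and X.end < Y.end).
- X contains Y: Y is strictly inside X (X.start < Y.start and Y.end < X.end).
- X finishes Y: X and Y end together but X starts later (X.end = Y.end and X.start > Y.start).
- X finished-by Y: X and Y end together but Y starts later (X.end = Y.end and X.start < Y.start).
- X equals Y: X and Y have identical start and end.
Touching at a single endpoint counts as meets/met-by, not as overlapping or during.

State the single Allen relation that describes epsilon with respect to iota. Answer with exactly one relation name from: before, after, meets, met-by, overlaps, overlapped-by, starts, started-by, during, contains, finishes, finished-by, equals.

epsilon = [Thu 01:00, Fri 14:00]; iota = [Wed 13:00, Sat 08:00].
Compare endpoints: epsilon.start > iota.start, epsilon.start < iota.end, epsilon.end > iota.start, epsilon.end < iota.end.
That pattern is 'during'.

during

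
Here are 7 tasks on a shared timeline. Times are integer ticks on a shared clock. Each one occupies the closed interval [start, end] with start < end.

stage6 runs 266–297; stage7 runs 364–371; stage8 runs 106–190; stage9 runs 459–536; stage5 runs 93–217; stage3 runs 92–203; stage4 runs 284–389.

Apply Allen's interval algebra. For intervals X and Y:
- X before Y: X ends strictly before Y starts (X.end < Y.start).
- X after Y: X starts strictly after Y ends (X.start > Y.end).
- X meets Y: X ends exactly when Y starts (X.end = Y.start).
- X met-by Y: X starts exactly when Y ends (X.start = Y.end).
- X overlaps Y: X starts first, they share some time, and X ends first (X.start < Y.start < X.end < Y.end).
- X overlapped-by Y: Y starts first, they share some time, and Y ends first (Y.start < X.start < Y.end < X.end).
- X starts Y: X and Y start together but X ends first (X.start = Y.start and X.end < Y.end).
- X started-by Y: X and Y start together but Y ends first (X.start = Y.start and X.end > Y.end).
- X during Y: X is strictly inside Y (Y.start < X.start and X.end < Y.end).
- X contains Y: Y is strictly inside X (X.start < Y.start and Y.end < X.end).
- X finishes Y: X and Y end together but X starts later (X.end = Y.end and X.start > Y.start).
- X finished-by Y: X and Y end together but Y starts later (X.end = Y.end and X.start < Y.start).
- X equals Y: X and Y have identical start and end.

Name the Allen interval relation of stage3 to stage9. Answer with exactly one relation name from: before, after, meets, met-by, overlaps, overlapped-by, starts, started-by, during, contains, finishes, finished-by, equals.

stage3 = [92, 203]; stage9 = [459, 536].
Compare endpoints: stage3.start < stage9.start, stage3.start < stage9.end, stage3.end < stage9.start, stage3.end < stage9.end.
That pattern is 'before'.

before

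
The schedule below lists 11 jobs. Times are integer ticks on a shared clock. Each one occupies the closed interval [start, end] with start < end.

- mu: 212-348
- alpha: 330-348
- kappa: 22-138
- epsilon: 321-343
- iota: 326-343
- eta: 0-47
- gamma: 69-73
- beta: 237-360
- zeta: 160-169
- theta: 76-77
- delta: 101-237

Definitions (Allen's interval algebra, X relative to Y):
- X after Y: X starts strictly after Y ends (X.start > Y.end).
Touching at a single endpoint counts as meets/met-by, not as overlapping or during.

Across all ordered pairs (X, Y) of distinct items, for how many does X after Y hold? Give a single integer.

38

Checking all 110 ordered pairs for relation 'after'; matching pairs in alphabetical order:
(alpha, delta): alpha after delta ✓
(alpha, eta): alpha after eta ✓
(alpha, gamma): alpha after gamma ✓
(alpha, kappa): alpha after kappa ✓
(alpha, theta): alpha after theta ✓
(alpha, zeta): alpha after zeta ✓
(beta, eta): beta after eta ✓
(beta, gamma): beta after gamma ✓
(beta, kappa): beta after kappa ✓
(beta, theta): beta after theta ✓
(beta, zeta): beta after zeta ✓
(delta, eta): delta after eta ✓
(delta, gamma): delta after gamma ✓
(delta, theta): delta after theta ✓
(epsilon, delta): epsilon after delta ✓
(epsilon, eta): epsilon after eta ✓
(epsilon, gamma): epsilon after gamma ✓
(epsilon, kappa): epsilon after kappa ✓
(epsilon, theta): epsilon after theta ✓
(epsilon, zeta): epsilon after zeta ✓
(gamma, eta): gamma after eta ✓
(iota, delta): iota after delta ✓
(iota, eta): iota after eta ✓
(iota, gamma): iota after gamma ✓
... plus 14 further pairs not listed.
Count: 38.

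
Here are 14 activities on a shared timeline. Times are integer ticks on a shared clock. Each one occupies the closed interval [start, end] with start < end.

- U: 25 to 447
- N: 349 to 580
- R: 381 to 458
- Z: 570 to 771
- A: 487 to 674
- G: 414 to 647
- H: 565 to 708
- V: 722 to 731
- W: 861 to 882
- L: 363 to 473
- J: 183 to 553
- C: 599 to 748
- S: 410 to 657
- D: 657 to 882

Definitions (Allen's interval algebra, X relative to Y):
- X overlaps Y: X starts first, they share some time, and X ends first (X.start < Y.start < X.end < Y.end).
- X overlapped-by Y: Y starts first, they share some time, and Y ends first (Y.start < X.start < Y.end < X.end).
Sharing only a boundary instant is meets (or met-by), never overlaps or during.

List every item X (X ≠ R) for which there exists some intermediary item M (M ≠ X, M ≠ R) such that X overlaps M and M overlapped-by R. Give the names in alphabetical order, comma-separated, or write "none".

J, L, N, U

Target R = [381, 458].
Intermediaries M with M overlapped-by R: G, S.
Via G — items with X overlaps G: J, L, N, U.
Via S — items with X overlaps S: J, L, N, U.
Union: J, L, N, U.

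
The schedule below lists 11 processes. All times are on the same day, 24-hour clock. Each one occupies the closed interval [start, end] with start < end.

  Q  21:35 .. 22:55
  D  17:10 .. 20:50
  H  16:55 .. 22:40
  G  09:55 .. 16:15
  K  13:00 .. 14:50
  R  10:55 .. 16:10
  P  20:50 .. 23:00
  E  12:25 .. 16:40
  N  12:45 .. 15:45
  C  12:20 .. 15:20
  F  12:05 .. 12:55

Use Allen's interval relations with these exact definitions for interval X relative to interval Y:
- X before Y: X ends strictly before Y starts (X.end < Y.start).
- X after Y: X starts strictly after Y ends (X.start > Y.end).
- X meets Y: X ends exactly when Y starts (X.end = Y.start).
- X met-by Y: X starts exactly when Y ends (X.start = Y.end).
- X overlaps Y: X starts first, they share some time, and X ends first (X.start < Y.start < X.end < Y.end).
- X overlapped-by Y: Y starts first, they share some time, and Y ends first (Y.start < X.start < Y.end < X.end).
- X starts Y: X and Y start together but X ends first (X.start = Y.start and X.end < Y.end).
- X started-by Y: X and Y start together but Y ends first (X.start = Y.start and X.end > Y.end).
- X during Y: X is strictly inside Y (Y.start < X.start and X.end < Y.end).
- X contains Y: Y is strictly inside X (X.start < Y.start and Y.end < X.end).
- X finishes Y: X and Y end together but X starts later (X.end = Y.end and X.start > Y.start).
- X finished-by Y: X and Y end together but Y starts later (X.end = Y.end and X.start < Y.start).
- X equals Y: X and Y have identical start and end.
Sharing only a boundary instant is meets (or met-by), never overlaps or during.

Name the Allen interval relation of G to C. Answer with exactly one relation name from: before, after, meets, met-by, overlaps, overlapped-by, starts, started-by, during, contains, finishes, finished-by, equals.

contains

G = [09:55, 16:15]; C = [12:20, 15:20].
Compare endpoints: G.start < C.start, G.start < C.end, G.end > C.start, G.end > C.end.
That pattern is 'contains'.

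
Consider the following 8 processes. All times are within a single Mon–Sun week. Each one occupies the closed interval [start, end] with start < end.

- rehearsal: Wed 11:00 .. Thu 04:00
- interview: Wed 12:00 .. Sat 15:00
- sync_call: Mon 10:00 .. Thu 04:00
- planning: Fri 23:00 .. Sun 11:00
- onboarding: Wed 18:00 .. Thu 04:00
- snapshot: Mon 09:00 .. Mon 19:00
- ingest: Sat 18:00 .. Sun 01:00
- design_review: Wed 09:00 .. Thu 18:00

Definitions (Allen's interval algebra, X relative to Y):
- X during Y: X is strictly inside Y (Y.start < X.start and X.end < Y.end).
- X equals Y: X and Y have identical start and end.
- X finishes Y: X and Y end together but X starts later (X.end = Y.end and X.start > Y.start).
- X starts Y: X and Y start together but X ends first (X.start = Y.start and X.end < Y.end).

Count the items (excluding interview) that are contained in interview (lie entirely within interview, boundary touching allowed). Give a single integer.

Target interview = [Wed 12:00, Sat 15:00].
design_review [Wed 09:00, Thu 18:00] → overlaps → no.
ingest [Sat 18:00, Sun 01:00] → after → no.
onboarding [Wed 18:00, Thu 04:00] → during → counts.
planning [Fri 23:00, Sun 11:00] → overlapped-by → no.
rehearsal [Wed 11:00, Thu 04:00] → overlaps → no.
snapshot [Mon 09:00, Mon 19:00] → before → no.
sync_call [Mon 10:00, Thu 04:00] → overlaps → no.
Total: 1.

1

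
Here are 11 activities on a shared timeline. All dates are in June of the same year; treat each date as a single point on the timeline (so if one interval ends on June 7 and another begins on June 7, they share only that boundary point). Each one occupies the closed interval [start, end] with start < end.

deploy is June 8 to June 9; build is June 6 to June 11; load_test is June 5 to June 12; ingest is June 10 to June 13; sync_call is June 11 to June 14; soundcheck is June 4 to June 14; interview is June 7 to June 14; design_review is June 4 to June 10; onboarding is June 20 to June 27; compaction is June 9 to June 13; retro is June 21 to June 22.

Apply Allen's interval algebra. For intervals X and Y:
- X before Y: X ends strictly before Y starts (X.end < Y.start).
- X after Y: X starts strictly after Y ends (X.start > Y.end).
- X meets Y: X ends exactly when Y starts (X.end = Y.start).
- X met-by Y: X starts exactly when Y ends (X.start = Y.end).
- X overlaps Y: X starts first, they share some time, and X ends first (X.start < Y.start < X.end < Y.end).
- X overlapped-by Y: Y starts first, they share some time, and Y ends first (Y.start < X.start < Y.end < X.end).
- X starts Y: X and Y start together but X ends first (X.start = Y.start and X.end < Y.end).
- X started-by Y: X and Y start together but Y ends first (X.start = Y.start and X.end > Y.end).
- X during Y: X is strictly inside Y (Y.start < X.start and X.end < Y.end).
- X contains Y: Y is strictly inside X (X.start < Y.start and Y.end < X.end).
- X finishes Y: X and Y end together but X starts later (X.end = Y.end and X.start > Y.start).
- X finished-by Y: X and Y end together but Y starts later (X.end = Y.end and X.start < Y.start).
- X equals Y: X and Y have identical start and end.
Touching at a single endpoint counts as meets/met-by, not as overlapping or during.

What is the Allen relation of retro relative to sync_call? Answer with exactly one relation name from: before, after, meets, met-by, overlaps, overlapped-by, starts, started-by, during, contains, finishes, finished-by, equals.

after

retro = [June 21, June 22]; sync_call = [June 11, June 14].
Compare endpoints: retro.start > sync_call.start, retro.start > sync_call.end, retro.end > sync_call.start, retro.end > sync_call.end.
That pattern is 'after'.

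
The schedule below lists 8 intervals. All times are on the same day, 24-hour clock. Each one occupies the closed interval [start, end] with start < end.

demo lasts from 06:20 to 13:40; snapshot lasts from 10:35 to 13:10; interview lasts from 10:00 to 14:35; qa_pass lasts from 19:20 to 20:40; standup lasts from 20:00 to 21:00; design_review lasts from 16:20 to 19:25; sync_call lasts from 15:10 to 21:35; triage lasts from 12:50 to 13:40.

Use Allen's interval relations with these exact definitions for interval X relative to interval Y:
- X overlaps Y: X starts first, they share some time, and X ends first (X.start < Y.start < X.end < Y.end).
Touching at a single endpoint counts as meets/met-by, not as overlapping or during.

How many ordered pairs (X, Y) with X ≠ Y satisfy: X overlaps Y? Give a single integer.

Checking all 56 ordered pairs for relation 'overlaps'; matching pairs in alphabetical order:
(demo, interview): demo overlaps interview ✓
(design_review, qa_pass): design_review overlaps qa_pass ✓
(qa_pass, standup): qa_pass overlaps standup ✓
(snapshot, triage): snapshot overlaps triage ✓
Count: 4.

4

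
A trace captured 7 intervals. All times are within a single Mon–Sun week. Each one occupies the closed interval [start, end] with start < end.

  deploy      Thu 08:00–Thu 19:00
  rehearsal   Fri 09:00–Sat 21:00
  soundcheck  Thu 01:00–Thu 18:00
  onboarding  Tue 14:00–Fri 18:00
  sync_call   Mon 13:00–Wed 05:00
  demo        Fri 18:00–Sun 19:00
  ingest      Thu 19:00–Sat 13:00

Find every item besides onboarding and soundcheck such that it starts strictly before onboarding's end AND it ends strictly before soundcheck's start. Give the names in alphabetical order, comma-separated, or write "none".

Conditions: its start is strictly before onboarding's end (X.start < Fri 18:00) AND its end is strictly before soundcheck's start (X.end < Thu 01:00).
demo: start Fri 18:00 < Fri 18:00? ✗; end Sun 19:00 < Thu 01:00? ✗ → no.
deploy: start Thu 08:00 < Fri 18:00? ✓; end Thu 19:00 < Thu 01:00? ✗ → no.
ingest: start Thu 19:00 < Fri 18:00? ✓; end Sat 13:00 < Thu 01:00? ✗ → no.
rehearsal: start Fri 09:00 < Fri 18:00? ✓; end Sat 21:00 < Thu 01:00? ✗ → no.
sync_call: start Mon 13:00 < Fri 18:00? ✓; end Wed 05:00 < Thu 01:00? ✓ → yes.
Result: sync_call.

sync_call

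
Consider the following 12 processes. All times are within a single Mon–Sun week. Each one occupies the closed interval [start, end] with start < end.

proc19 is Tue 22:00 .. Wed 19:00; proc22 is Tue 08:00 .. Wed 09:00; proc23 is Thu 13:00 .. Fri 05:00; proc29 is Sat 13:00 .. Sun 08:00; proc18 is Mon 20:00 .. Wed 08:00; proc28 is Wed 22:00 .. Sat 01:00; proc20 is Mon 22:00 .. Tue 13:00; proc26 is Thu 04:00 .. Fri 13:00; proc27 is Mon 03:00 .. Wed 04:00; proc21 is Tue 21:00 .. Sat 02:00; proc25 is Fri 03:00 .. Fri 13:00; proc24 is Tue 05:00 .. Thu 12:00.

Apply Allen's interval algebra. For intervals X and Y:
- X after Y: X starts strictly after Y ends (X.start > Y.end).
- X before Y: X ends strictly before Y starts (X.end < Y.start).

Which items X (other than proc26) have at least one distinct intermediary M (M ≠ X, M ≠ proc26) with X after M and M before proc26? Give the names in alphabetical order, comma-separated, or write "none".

Target proc26 = [Thu 04:00, Fri 13:00].
Intermediaries M with M before proc26: proc18, proc19, proc20, proc22, proc27.
Via proc18 — items with X after proc18: proc23, proc25, proc28, proc29.
Via proc19 — items with X after proc19: proc23, proc25, proc28, proc29.
Via proc20 — items with X after proc20: proc19, proc21, proc23, proc25, proc28, proc29.
Via proc22 — items with X after proc22: proc23, proc25, proc28, proc29.
Via proc27 — items with X after proc27: proc23, proc25, proc28, proc29.
Union: proc19, proc21, proc23, proc25, proc28, proc29.

proc19, proc21, proc23, proc25, proc28, proc29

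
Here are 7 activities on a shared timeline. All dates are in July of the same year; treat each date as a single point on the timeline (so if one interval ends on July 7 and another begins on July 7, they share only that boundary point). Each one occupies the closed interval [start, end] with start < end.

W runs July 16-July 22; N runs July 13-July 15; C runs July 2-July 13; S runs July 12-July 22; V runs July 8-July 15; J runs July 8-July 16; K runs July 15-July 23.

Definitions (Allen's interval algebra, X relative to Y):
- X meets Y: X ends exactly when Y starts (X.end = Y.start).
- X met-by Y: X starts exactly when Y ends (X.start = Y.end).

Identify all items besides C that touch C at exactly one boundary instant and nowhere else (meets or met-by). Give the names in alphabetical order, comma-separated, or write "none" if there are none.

Target C = [July 2, July 13].
J [July 8, July 16] → overlapped-by → no.
K [July 15, July 23] → after → no.
N [July 13, July 15] → met-by → yes.
S [July 12, July 22] → overlapped-by → no.
V [July 8, July 15] → overlapped-by → no.
W [July 16, July 22] → after → no.
Result: N.

N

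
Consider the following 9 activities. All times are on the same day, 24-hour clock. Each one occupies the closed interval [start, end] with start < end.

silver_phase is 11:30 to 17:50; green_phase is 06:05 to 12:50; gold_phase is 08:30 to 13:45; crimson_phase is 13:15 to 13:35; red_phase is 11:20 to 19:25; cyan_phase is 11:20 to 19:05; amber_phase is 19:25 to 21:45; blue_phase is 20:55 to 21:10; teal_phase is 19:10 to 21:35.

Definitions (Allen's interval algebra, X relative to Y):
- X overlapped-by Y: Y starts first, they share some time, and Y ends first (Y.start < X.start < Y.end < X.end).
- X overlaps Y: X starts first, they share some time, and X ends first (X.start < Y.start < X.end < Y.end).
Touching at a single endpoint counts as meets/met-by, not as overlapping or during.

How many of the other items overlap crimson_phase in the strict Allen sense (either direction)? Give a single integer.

Target crimson_phase = [13:15, 13:35].
amber_phase [19:25, 21:45] → after → no.
blue_phase [20:55, 21:10] → after → no.
cyan_phase [11:20, 19:05] → contains → no.
gold_phase [08:30, 13:45] → contains → no.
green_phase [06:05, 12:50] → before → no.
red_phase [11:20, 19:25] → contains → no.
silver_phase [11:30, 17:50] → contains → no.
teal_phase [19:10, 21:35] → after → no.
Total: 0.

0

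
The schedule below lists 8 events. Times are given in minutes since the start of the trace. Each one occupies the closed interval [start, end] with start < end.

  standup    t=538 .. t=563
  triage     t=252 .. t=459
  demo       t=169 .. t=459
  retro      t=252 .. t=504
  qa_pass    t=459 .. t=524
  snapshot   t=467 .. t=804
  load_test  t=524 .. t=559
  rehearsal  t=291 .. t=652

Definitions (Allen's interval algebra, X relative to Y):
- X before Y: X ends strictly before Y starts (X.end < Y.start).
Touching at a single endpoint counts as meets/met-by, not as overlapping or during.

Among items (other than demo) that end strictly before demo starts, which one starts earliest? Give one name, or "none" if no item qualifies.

none

Target demo = [t=169, t=459].
load_test [t=524, t=559] → after → excluded.
qa_pass [t=459, t=524] → met-by → excluded.
rehearsal [t=291, t=652] → overlapped-by → excluded.
retro [t=252, t=504] → overlapped-by → excluded.
snapshot [t=467, t=804] → after → excluded.
standup [t=538, t=563] → after → excluded.
triage [t=252, t=459] → finishes → excluded.
No candidates → none.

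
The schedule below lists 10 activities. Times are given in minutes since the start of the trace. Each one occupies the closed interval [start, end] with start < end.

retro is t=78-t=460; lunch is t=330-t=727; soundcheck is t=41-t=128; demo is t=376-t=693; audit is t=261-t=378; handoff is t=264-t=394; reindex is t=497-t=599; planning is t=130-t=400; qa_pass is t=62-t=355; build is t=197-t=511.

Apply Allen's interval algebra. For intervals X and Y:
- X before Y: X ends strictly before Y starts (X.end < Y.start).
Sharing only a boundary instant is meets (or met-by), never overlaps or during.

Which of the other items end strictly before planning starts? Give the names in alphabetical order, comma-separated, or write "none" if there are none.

Target planning = [t=130, t=400].
audit [t=261, t=378] → during → no.
build [t=197, t=511] → overlapped-by → no.
demo [t=376, t=693] → overlapped-by → no.
handoff [t=264, t=394] → during → no.
lunch [t=330, t=727] → overlapped-by → no.
qa_pass [t=62, t=355] → overlaps → no.
reindex [t=497, t=599] → after → no.
retro [t=78, t=460] → contains → no.
soundcheck [t=41, t=128] → before → yes.
Result: soundcheck.

soundcheck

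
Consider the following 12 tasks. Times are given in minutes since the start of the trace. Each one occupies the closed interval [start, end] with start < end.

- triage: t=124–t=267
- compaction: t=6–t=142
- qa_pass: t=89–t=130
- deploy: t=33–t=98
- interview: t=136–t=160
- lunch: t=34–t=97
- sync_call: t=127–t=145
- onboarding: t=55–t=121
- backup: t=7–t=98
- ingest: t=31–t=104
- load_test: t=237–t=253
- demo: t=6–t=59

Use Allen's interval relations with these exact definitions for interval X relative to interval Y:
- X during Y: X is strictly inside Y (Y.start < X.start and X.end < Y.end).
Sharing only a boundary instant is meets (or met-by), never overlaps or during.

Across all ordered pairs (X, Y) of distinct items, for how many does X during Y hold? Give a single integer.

13

Checking all 132 ordered pairs for relation 'during'; matching pairs in alphabetical order:
(backup, compaction): backup during compaction ✓
(deploy, compaction): deploy during compaction ✓
(deploy, ingest): deploy during ingest ✓
(ingest, compaction): ingest during compaction ✓
(interview, triage): interview during triage ✓
(load_test, triage): load_test during triage ✓
(lunch, backup): lunch during backup ✓
(lunch, compaction): lunch during compaction ✓
(lunch, deploy): lunch during deploy ✓
(lunch, ingest): lunch during ingest ✓
(onboarding, compaction): onboarding during compaction ✓
(qa_pass, compaction): qa_pass during compaction ✓
(sync_call, triage): sync_call during triage ✓
Count: 13.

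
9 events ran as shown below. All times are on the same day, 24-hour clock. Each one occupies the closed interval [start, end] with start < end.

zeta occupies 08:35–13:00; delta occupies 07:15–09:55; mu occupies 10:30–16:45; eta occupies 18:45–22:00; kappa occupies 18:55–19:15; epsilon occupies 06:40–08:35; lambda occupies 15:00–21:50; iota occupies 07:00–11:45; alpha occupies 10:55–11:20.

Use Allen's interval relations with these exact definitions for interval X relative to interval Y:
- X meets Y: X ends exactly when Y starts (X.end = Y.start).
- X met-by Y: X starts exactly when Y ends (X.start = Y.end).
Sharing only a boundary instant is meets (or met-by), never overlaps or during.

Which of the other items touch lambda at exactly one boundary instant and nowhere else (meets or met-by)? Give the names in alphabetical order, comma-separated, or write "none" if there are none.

none

Target lambda = [15:00, 21:50].
alpha [10:55, 11:20] → before → no.
delta [07:15, 09:55] → before → no.
epsilon [06:40, 08:35] → before → no.
eta [18:45, 22:00] → overlapped-by → no.
iota [07:00, 11:45] → before → no.
kappa [18:55, 19:15] → during → no.
mu [10:30, 16:45] → overlaps → no.
zeta [08:35, 13:00] → before → no.
Result: none.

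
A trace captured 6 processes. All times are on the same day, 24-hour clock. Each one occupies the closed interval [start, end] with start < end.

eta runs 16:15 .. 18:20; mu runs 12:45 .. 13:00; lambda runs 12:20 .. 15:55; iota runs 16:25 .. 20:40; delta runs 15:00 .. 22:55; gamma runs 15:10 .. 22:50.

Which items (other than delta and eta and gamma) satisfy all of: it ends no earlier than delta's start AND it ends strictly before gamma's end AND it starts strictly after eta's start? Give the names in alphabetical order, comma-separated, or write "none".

Conditions: its end is no earlier than delta's start (X.end >= 15:00) AND its end is strictly before gamma's end (X.end < 22:50) AND its start is strictly after eta's start (X.start > 16:15).
iota: end 20:40 >= 15:00? ✓; end 20:40 < 22:50? ✓; start 16:25 > 16:15? ✓ → yes.
lambda: end 15:55 >= 15:00? ✓; end 15:55 < 22:50? ✓; start 12:20 > 16:15? ✗ → no.
mu: end 13:00 >= 15:00? ✗; end 13:00 < 22:50? ✓; start 12:45 > 16:15? ✗ → no.
Result: iota.

iota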